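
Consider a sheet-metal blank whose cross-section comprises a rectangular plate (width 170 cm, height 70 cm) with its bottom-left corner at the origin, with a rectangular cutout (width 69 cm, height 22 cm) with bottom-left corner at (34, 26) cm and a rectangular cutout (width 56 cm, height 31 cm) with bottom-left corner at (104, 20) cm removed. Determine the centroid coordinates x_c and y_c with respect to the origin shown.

x_c = 78.46 cm, y_c = 34.55 cm

Part | A | x̄ᵢ | ȳᵢ | A·x̄ᵢ | A·ȳᵢ
plate | 11900.00 | 85.00 | 35.00 | 1011500.00 | 416500.00
hole 1 | -1518.00 | 68.50 | 37.00 | -103983.00 | -56166.00
hole 2 | -1736.00 | 132.00 | 35.50 | -229152.00 | -61628.00
Σ | 8646.00 |  |  | 678365.00 | 298706.00
x_c = 678365.00 / 8646.00 = 78.46 cm
y_c = 298706.00 / 8646.00 = 34.55 cm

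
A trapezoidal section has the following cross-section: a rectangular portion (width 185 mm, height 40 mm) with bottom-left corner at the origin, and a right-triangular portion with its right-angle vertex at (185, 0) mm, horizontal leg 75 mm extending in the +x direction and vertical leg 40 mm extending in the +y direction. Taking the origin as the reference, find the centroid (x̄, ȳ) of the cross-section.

x̄ = 112.30 mm, ȳ = 18.88 mm

rectangular portion: A = 185 × 40 = 7400.00, centroid at (92.50, 20.00).
triangular portion: A = ½·75·40 = 1500.00, centroid at (210.00, 13.33).
ΣA = 8900.00 mm², ΣAx̄ = 999500.00 mm³, ΣAȳ = 168000.00 mm³.
x̄ = 999500.00/8900.00 = 112.30 mm; ȳ = 168000.00/8900.00 = 18.88 mm.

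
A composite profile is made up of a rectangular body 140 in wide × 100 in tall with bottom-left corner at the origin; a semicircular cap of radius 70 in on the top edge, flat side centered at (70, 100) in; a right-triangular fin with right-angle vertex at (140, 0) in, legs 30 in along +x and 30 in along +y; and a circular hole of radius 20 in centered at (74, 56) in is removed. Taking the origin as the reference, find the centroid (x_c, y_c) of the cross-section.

x_c = 71.48 in, y_c = 78.15 in

rectangular body: A = 140 × 100 = 14000.00, centroid at (70.00, 50.00).
semicircular top: A = ½π·70² = 7696.90, centroid at (70.00, 129.71).
triangular fin: A = ½·30·30 = 450.00, centroid at (150.00, 10.00).
hole: A = −π·20² = -1256.64, centroid at (74.00, 56.00).
ΣA = 20890.26 in², ΣAx_c = 1493292.00 in³, ΣAy_c = 1632485.19 in³.
x_c = 1493292.00/20890.26 = 71.48 in; y_c = 1632485.19/20890.26 = 78.15 in.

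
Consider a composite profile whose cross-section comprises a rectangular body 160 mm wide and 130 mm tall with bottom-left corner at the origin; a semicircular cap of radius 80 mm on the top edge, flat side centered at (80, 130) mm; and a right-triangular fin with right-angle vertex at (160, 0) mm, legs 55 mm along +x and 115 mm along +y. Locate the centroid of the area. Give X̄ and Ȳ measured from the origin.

Part | A | x̄ᵢ | ȳᵢ | A·x̄ᵢ | A·ȳᵢ
rectangular body | 20800.00 | 80.00 | 65.00 | 1664000.00 | 1352000.00
semicircular top | 10053.10 | 80.00 | 163.95 | 804247.72 | 1648235.88
triangular fin | 3162.50 | 178.33 | 38.33 | 563979.17 | 121229.17
Σ | 34015.60 |  |  | 3032226.89 | 3121465.04
X̄ = 3032226.89 / 34015.60 = 89.14 mm
Ȳ = 3121465.04 / 34015.60 = 91.77 mm

X̄ = 89.14 mm, Ȳ = 91.77 mm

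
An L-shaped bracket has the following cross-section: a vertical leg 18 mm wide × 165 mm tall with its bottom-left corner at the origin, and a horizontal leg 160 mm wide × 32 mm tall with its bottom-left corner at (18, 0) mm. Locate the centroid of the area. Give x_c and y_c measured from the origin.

x_c = 65.33 mm, y_c = 40.41 mm

vertical leg: A = 18 × 165 = 2970.00, centroid at (9.00, 82.50).
horizontal leg: A = 160 × 32 = 5120.00, centroid at (98.00, 16.00).
ΣA = 8090.00 mm²
ΣAx_c = (2970.00)(9.00) + (5120.00)(98.00) = 528490.00 mm³
ΣAy_c = (2970.00)(82.50) + (5120.00)(16.00) = 326945.00 mm³
x_c = 528490.00 / 8090.00 = 65.33 mm
y_c = 326945.00 / 8090.00 = 40.41 mm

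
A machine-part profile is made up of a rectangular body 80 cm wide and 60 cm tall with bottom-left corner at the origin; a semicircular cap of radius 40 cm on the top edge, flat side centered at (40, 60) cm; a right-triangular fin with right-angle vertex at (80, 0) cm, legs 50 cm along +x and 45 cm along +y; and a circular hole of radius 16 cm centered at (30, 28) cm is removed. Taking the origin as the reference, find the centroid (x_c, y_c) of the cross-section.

rectangular body: A = 80 × 60 = 4800.00, centroid at (40.00, 30.00).
semicircular top: A = ½π·40² = 2513.27, centroid at (40.00, 76.98).
triangular fin: A = ½·50·45 = 1125.00, centroid at (96.67, 15.00).
hole: A = −π·16² = -804.25, centroid at (30.00, 28.00).
ΣA = 7634.03 cm², ΣAx_c = 377153.53 cm³, ΣAy_c = 331819.18 cm³.
x_c = 377153.53/7634.03 = 49.40 cm; y_c = 331819.18/7634.03 = 43.47 cm.

x_c = 49.40 cm, y_c = 43.47 cm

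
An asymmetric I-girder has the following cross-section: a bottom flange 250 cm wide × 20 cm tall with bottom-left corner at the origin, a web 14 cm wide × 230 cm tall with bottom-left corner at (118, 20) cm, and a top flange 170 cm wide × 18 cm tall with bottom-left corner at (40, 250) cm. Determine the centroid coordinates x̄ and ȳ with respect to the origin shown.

bottom flange: A = 250 × 20 = 5000.00, centroid at (125.00, 10.00).
web: A = 14 × 230 = 3220.00, centroid at (125.00, 135.00).
top flange: A = 170 × 18 = 3060.00, centroid at (125.00, 259.00).
ΣA = 11280.00 cm², ΣAx̄ = 1410000.00 cm³, ΣAȳ = 1277240.00 cm³.
x̄ = 1410000.00/11280.00 = 125.00 cm; ȳ = 1277240.00/11280.00 = 113.23 cm.

x̄ = 125.00 cm, ȳ = 113.23 cm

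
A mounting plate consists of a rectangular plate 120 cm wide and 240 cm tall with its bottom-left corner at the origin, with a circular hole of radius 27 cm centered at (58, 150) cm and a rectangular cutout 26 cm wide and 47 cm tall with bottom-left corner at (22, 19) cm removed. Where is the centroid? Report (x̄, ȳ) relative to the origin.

Part | A | x̄ᵢ | ȳᵢ | A·x̄ᵢ | A·ȳᵢ
plate | 28800.00 | 60.00 | 120.00 | 1728000.00 | 3456000.00
hole 1 | -2290.22 | 58.00 | 150.00 | -132832.82 | -343533.16
hole 2 | -1222.00 | 35.00 | 42.50 | -42770.00 | -51935.00
Σ | 25287.78 |  |  | 1552397.18 | 3060531.84
x̄ = 1552397.18 / 25287.78 = 61.39 cm
ȳ = 3060531.84 / 25287.78 = 121.03 cm

x̄ = 61.39 cm, ȳ = 121.03 cm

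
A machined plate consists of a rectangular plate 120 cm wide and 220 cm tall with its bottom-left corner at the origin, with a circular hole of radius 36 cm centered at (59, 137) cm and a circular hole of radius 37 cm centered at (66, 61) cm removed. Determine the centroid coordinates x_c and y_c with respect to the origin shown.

Part | A | x̄ᵢ | ȳᵢ | A·x̄ᵢ | A·ȳᵢ
plate | 26400.00 | 60.00 | 110.00 | 1584000.00 | 2904000.00
hole 1 | -4071.50 | 59.00 | 137.00 | -240218.74 | -557796.06
hole 2 | -4300.84 | 66.00 | 61.00 | -283855.46 | -262351.26
Σ | 18027.66 |  |  | 1059925.80 | 2083852.68
x_c = 1059925.80 / 18027.66 = 58.79 cm
y_c = 2083852.68 / 18027.66 = 115.59 cm

x_c = 58.79 cm, y_c = 115.59 cm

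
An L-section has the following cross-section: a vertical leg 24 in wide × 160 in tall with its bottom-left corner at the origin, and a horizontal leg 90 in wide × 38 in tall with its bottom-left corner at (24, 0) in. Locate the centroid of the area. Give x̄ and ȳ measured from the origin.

vertical leg: A = 24 × 160 = 3840.00, centroid at (12.00, 80.00).
horizontal leg: A = 90 × 38 = 3420.00, centroid at (69.00, 19.00).
ΣA = 7260.00 in², ΣAx̄ = 282060.00 in³, ΣAȳ = 372180.00 in³.
x̄ = 282060.00/7260.00 = 38.85 in; ȳ = 372180.00/7260.00 = 51.26 in.

x̄ = 38.85 in, ȳ = 51.26 in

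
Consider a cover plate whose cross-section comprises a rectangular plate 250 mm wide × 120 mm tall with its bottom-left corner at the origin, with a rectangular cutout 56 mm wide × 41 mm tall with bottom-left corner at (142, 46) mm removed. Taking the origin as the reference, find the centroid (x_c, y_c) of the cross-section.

plate: A = 250 × 120 = 30000.00, centroid at (125.00, 60.00).
hole: A = −(56 × 41) = -2296.00, centroid at (170.00, 66.50).
ΣA = 27704.00 mm²
ΣAx_c = (30000.00)(125.00) + (-2296.00)(170.00) = 3359680.00 mm³
ΣAy_c = (30000.00)(60.00) + (-2296.00)(66.50) = 1647316.00 mm³
x_c = 3359680.00 / 27704.00 = 121.27 mm
y_c = 1647316.00 / 27704.00 = 59.46 mm

x_c = 121.27 mm, y_c = 59.46 mm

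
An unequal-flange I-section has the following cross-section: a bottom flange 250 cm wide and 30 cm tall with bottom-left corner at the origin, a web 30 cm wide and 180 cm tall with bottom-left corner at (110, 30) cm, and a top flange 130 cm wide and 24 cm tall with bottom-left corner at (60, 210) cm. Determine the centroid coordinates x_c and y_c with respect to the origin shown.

bottom flange: A = 250 × 30 = 7500.00, centroid at (125.00, 15.00).
web: A = 30 × 180 = 5400.00, centroid at (125.00, 120.00).
top flange: A = 130 × 24 = 3120.00, centroid at (125.00, 222.00).
ΣA = 16020.00 cm²
ΣAx_c = (7500.00)(125.00) + (5400.00)(125.00) + (3120.00)(125.00) = 2002500.00 cm³
ΣAy_c = (7500.00)(15.00) + (5400.00)(120.00) + (3120.00)(222.00) = 1453140.00 cm³
x_c = 2002500.00 / 16020.00 = 125.00 cm
y_c = 1453140.00 / 16020.00 = 90.71 cm

x_c = 125.00 cm, y_c = 90.71 cm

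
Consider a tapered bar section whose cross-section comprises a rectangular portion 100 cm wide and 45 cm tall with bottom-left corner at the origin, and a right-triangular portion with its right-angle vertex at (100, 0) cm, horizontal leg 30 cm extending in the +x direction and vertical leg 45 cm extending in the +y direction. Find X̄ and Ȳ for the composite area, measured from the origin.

rectangular portion: A = 100 × 45 = 4500.00, centroid at (50.00, 22.50).
triangular portion: A = ½·30·45 = 675.00, centroid at (110.00, 15.00).
ΣA = 5175.00 cm²
ΣAX̄ = (4500.00)(50.00) + (675.00)(110.00) = 299250.00 cm³
ΣAȲ = (4500.00)(22.50) + (675.00)(15.00) = 111375.00 cm³
X̄ = 299250.00 / 5175.00 = 57.83 cm
Ȳ = 111375.00 / 5175.00 = 21.52 cm

X̄ = 57.83 cm, Ȳ = 21.52 cm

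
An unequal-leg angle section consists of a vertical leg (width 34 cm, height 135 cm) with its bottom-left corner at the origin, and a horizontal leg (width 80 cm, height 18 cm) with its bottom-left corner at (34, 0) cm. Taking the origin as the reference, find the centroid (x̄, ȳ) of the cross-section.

x̄ = 30.61 cm, ȳ = 53.53 cm

Part | A | x̄ᵢ | ȳᵢ | A·x̄ᵢ | A·ȳᵢ
vertical leg | 4590.00 | 17.00 | 67.50 | 78030.00 | 309825.00
horizontal leg | 1440.00 | 74.00 | 9.00 | 106560.00 | 12960.00
Σ | 6030.00 |  |  | 184590.00 | 322785.00
x̄ = 184590.00 / 6030.00 = 30.61 cm
ȳ = 322785.00 / 6030.00 = 53.53 cm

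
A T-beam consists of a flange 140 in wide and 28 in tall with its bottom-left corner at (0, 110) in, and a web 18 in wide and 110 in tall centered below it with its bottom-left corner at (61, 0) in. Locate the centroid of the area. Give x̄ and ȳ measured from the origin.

x̄ = 70.00 in, ȳ = 100.84 in

web: A = 18 × 110 = 1980.00, centroid at (70.00, 55.00).
flange: A = 140 × 28 = 3920.00, centroid at (70.00, 124.00).
ΣA = 5900.00 in², ΣAx̄ = 413000.00 in³, ΣAȳ = 594980.00 in³.
x̄ = 413000.00/5900.00 = 70.00 in; ȳ = 594980.00/5900.00 = 100.84 in.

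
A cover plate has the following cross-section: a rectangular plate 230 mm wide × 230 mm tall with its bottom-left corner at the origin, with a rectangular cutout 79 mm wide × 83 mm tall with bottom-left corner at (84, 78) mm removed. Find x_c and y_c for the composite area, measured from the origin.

x_c = 113.80 mm, y_c = 114.36 mm

plate: A = 230 × 230 = 52900.00, centroid at (115.00, 115.00).
hole: A = −(79 × 83) = -6557.00, centroid at (123.50, 119.50).
ΣA = 46343.00 mm²
ΣAx_c = (52900.00)(115.00) + (-6557.00)(123.50) = 5273710.50 mm³
ΣAy_c = (52900.00)(115.00) + (-6557.00)(119.50) = 5299938.50 mm³
x_c = 5273710.50 / 46343.00 = 113.80 mm
y_c = 5299938.50 / 46343.00 = 114.36 mm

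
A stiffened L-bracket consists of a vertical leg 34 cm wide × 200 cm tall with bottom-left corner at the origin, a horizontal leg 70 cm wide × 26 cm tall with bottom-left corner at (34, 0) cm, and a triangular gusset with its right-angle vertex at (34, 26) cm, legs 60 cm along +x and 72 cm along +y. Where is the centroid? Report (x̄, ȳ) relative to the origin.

x̄ = 33.19 cm, ȳ = 75.29 cm

Part | A | x̄ᵢ | ȳᵢ | A·x̄ᵢ | A·ȳᵢ
vertical leg | 6800.00 | 17.00 | 100.00 | 115600.00 | 680000.00
horizontal leg | 1820.00 | 69.00 | 13.00 | 125580.00 | 23660.00
gusset | 2160.00 | 54.00 | 50.00 | 116640.00 | 108000.00
Σ | 10780.00 |  |  | 357820.00 | 811660.00
x̄ = 357820.00 / 10780.00 = 33.19 cm
ȳ = 811660.00 / 10780.00 = 75.29 cm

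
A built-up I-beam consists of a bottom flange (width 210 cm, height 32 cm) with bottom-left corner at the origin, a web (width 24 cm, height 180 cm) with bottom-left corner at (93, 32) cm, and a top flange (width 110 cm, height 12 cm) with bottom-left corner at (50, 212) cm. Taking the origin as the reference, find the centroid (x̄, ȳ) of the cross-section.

bottom flange: A = 210 × 32 = 6720.00, centroid at (105.00, 16.00).
web: A = 24 × 180 = 4320.00, centroid at (105.00, 122.00).
top flange: A = 110 × 12 = 1320.00, centroid at (105.00, 218.00).
ΣA = 12360.00 cm², ΣAx̄ = 1297800.00 cm³, ΣAȳ = 922320.00 cm³.
x̄ = 1297800.00/12360.00 = 105.00 cm; ȳ = 922320.00/12360.00 = 74.62 cm.

x̄ = 105.00 cm, ȳ = 74.62 cm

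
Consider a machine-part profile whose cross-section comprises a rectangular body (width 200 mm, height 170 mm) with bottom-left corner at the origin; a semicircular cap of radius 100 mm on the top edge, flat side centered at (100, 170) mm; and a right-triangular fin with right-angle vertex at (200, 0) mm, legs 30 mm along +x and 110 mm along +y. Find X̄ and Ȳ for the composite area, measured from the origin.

rectangular body: A = 200 × 170 = 34000.00, centroid at (100.00, 85.00).
semicircular top: A = ½π·100² = 15707.96, centroid at (100.00, 212.44).
triangular fin: A = ½·30·110 = 1650.00, centroid at (210.00, 36.67).
ΣA = 51357.96 mm², ΣAX̄ = 5317296.33 mm³, ΣAȲ = 6287520.42 mm³.
X̄ = 5317296.33/51357.96 = 103.53 mm; Ȳ = 6287520.42/51357.96 = 122.43 mm.

X̄ = 103.53 mm, Ȳ = 122.43 mm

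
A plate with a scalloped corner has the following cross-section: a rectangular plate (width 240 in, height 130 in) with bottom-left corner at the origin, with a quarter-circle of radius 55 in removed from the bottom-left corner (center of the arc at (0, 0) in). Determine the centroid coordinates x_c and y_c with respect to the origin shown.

x_c = 127.97 in, y_c = 68.43 in

plate: A = 240 × 130 = 31200.00, centroid at (120.00, 65.00).
removed quarter-circle: A = −¼π·55² = -2375.83, centroid at (23.34, 23.34).
ΣA = 28824.17 in²
ΣAx_c = (31200.00)(120.00) + (-2375.83)(23.34) = 3688541.67 in³
ΣAy_c = (31200.00)(65.00) + (-2375.83)(23.34) = 1972541.67 in³
x_c = 3688541.67 / 28824.17 = 127.97 in
y_c = 1972541.67 / 28824.17 = 68.43 in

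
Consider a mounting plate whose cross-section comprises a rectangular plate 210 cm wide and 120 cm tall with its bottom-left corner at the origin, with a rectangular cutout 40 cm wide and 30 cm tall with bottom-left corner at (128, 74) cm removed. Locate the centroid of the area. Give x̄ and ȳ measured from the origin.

x̄ = 102.85 cm, ȳ = 58.55 cm

plate: A = 210 × 120 = 25200.00, centroid at (105.00, 60.00).
hole: A = −(40 × 30) = -1200.00, centroid at (148.00, 89.00).
ΣA = 24000.00 cm²
ΣAx̄ = (25200.00)(105.00) + (-1200.00)(148.00) = 2468400.00 cm³
ΣAȳ = (25200.00)(60.00) + (-1200.00)(89.00) = 1405200.00 cm³
x̄ = 2468400.00 / 24000.00 = 102.85 cm
ȳ = 1405200.00 / 24000.00 = 58.55 cm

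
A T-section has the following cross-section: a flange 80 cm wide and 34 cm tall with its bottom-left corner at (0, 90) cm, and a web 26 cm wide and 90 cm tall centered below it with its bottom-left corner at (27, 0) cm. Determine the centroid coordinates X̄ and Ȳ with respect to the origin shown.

X̄ = 40.00 cm, Ȳ = 78.33 cm

Part | A | x̄ᵢ | ȳᵢ | A·x̄ᵢ | A·ȳᵢ
web | 2340.00 | 40.00 | 45.00 | 93600.00 | 105300.00
flange | 2720.00 | 40.00 | 107.00 | 108800.00 | 291040.00
Σ | 5060.00 |  |  | 202400.00 | 396340.00
X̄ = 202400.00 / 5060.00 = 40.00 cm
Ȳ = 396340.00 / 5060.00 = 78.33 cm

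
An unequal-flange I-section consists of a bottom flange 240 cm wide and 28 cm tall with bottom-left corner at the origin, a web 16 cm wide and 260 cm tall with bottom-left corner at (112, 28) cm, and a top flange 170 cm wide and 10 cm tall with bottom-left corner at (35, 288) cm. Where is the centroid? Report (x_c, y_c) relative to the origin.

x_c = 120.00 cm, y_c = 99.32 cm

Part | A | x̄ᵢ | ȳᵢ | A·x̄ᵢ | A·ȳᵢ
bottom flange | 6720.00 | 120.00 | 14.00 | 806400.00 | 94080.00
web | 4160.00 | 120.00 | 158.00 | 499200.00 | 657280.00
top flange | 1700.00 | 120.00 | 293.00 | 204000.00 | 498100.00
Σ | 12580.00 |  |  | 1509600.00 | 1249460.00
x_c = 1509600.00 / 12580.00 = 120.00 cm
y_c = 1249460.00 / 12580.00 = 99.32 cm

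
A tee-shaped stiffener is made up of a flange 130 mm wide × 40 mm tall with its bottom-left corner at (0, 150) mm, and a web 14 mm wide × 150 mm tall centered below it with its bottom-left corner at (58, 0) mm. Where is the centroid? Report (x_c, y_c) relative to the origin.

web: A = 14 × 150 = 2100.00, centroid at (65.00, 75.00).
flange: A = 130 × 40 = 5200.00, centroid at (65.00, 170.00).
ΣA = 7300.00 mm², ΣAx_c = 474500.00 mm³, ΣAy_c = 1041500.00 mm³.
x_c = 474500.00/7300.00 = 65.00 mm; y_c = 1041500.00/7300.00 = 142.67 mm.

x_c = 65.00 mm, y_c = 142.67 mm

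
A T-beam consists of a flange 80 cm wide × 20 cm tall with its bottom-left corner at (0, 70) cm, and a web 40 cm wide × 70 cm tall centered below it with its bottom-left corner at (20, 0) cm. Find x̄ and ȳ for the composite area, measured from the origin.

web: A = 40 × 70 = 2800.00, centroid at (40.00, 35.00).
flange: A = 80 × 20 = 1600.00, centroid at (40.00, 80.00).
ΣA = 4400.00 cm², ΣAx̄ = 176000.00 cm³, ΣAȳ = 226000.00 cm³.
x̄ = 176000.00/4400.00 = 40.00 cm; ȳ = 226000.00/4400.00 = 51.36 cm.

x̄ = 40.00 cm, ȳ = 51.36 cm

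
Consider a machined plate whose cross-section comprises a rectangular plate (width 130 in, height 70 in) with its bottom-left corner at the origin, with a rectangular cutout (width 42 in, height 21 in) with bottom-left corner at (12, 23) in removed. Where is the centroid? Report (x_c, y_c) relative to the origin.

plate: A = 130 × 70 = 9100.00, centroid at (65.00, 35.00).
hole: A = −(42 × 21) = -882.00, centroid at (33.00, 33.50).
ΣA = 8218.00 in²
ΣAx_c = (9100.00)(65.00) + (-882.00)(33.00) = 562394.00 in³
ΣAy_c = (9100.00)(35.00) + (-882.00)(33.50) = 288953.00 in³
x_c = 562394.00 / 8218.00 = 68.43 in
y_c = 288953.00 / 8218.00 = 35.16 in

x_c = 68.43 in, y_c = 35.16 in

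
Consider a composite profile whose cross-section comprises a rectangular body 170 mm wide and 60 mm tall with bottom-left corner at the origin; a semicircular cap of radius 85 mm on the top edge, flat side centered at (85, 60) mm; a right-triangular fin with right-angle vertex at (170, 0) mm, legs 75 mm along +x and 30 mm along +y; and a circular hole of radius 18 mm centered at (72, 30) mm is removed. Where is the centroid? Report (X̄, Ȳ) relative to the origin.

X̄ = 91.33 mm, Ȳ = 63.59 mm

rectangular body: A = 170 × 60 = 10200.00, centroid at (85.00, 30.00).
semicircular top: A = ½π·85² = 11349.00, centroid at (85.00, 96.08).
triangular fin: A = ½·75·30 = 1125.00, centroid at (195.00, 10.00).
hole: A = −π·18² = -1017.88, centroid at (72.00, 30.00).
ΣA = 21656.13 mm²
ΣAX̄ = (10200.00)(85.00) + (11349.00)(85.00) + (1125.00)(195.00) + (-1017.88)(72.00) = 1977753.22 mm³
ΣAȲ = (10200.00)(30.00) + (11349.00)(96.08) + (1125.00)(10.00) + (-1017.88)(30.00) = 1377070.59 mm³
X̄ = 1977753.22 / 21656.13 = 91.33 mm
Ȳ = 1377070.59 / 21656.13 = 63.59 mm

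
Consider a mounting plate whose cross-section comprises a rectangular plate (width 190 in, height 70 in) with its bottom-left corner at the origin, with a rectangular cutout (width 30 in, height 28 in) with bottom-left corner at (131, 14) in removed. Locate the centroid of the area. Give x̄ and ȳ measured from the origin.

x̄ = 91.56 in, ȳ = 35.47 in

plate: A = 190 × 70 = 13300.00, centroid at (95.00, 35.00).
hole: A = −(30 × 28) = -840.00, centroid at (146.00, 28.00).
ΣA = 12460.00 in²
ΣAx̄ = (13300.00)(95.00) + (-840.00)(146.00) = 1140860.00 in³
ΣAȳ = (13300.00)(35.00) + (-840.00)(28.00) = 441980.00 in³
x̄ = 1140860.00 / 12460.00 = 91.56 in
ȳ = 441980.00 / 12460.00 = 35.47 in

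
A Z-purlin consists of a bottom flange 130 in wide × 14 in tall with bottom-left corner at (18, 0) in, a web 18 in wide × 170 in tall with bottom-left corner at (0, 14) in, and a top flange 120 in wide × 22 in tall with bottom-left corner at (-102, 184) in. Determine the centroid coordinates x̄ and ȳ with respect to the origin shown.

x̄ = 9.01 in, ȳ = 110.44 in

Part | A | x̄ᵢ | ȳᵢ | A·x̄ᵢ | A·ȳᵢ
bottom flange | 1820.00 | 83.00 | 7.00 | 151060.00 | 12740.00
web | 3060.00 | 9.00 | 99.00 | 27540.00 | 302940.00
top flange | 2640.00 | -42.00 | 195.00 | -110880.00 | 514800.00
Σ | 7520.00 |  |  | 67720.00 | 830480.00
x̄ = 67720.00 / 7520.00 = 9.01 in
ȳ = 830480.00 / 7520.00 = 110.44 in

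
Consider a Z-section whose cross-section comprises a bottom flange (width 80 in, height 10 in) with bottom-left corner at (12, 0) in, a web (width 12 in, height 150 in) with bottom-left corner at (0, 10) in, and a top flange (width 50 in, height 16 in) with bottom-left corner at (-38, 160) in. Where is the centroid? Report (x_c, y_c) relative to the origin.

bottom flange: A = 80 × 10 = 800.00, centroid at (52.00, 5.00).
web: A = 12 × 150 = 1800.00, centroid at (6.00, 85.00).
top flange: A = 50 × 16 = 800.00, centroid at (-13.00, 168.00).
ΣA = 3400.00 in², ΣAx_c = 42000.00 in³, ΣAy_c = 291400.00 in³.
x_c = 42000.00/3400.00 = 12.35 in; y_c = 291400.00/3400.00 = 85.71 in.

x_c = 12.35 in, y_c = 85.71 in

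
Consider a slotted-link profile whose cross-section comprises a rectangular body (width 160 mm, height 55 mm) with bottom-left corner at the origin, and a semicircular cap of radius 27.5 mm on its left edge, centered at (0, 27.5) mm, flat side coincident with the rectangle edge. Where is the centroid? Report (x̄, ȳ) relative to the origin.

rectangular body: A = 160 × 55 = 8800.00, centroid at (80.00, 27.50).
semicircular end: A = ½π·27.5² = 1187.91, centroid at (-11.67, 27.50).
ΣA = 9987.91 mm²
ΣAx̄ = (8800.00)(80.00) + (1187.91)(-11.67) = 690135.42 mm³
ΣAȳ = (8800.00)(27.50) + (1187.91)(27.50) = 274667.65 mm³
x̄ = 690135.42 / 9987.91 = 69.10 mm
ȳ = 274667.65 / 9987.91 = 27.50 mm

x̄ = 69.10 mm, ȳ = 27.50 mm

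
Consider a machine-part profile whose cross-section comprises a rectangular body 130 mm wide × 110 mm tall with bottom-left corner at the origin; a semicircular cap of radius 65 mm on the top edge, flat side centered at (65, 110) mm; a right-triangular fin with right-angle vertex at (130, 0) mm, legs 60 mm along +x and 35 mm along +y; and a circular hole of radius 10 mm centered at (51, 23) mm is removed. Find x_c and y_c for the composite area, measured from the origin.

x_c = 69.32 mm, y_c = 78.65 mm

rectangular body: A = 130 × 110 = 14300.00, centroid at (65.00, 55.00).
semicircular top: A = ½π·65² = 6636.61, centroid at (65.00, 137.59).
triangular fin: A = ½·60·35 = 1050.00, centroid at (150.00, 11.67).
hole: A = −π·10² = -314.16, centroid at (51.00, 23.00).
ΣA = 21672.46 mm², ΣAx_c = 1502357.82 mm³, ΣAy_c = 1704635.26 mm³.
x_c = 1502357.82/21672.46 = 69.32 mm; y_c = 1704635.26/21672.46 = 78.65 mm.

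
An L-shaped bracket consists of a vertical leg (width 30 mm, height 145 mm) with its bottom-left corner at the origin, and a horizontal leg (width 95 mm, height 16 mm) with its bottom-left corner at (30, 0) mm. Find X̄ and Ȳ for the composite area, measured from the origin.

X̄ = 31.18 mm, Ȳ = 55.80 mm

vertical leg: A = 30 × 145 = 4350.00, centroid at (15.00, 72.50).
horizontal leg: A = 95 × 16 = 1520.00, centroid at (77.50, 8.00).
ΣA = 5870.00 mm²
ΣAX̄ = (4350.00)(15.00) + (1520.00)(77.50) = 183050.00 mm³
ΣAȲ = (4350.00)(72.50) + (1520.00)(8.00) = 327535.00 mm³
X̄ = 183050.00 / 5870.00 = 31.18 mm
Ȳ = 327535.00 / 5870.00 = 55.80 mm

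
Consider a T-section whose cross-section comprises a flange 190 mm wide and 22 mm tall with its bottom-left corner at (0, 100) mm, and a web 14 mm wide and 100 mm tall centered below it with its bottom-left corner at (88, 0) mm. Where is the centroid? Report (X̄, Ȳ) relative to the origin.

X̄ = 95.00 mm, Ȳ = 95.70 mm

web: A = 14 × 100 = 1400.00, centroid at (95.00, 50.00).
flange: A = 190 × 22 = 4180.00, centroid at (95.00, 111.00).
ΣA = 5580.00 mm², ΣAX̄ = 530100.00 mm³, ΣAȲ = 533980.00 mm³.
X̄ = 530100.00/5580.00 = 95.00 mm; Ȳ = 533980.00/5580.00 = 95.70 mm.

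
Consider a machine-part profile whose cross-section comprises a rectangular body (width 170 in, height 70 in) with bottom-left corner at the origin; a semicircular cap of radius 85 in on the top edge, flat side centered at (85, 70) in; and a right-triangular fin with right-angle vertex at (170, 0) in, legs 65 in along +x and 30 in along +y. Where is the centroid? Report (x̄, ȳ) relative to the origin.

x̄ = 89.29 in, ȳ = 67.29 in

Part | A | x̄ᵢ | ȳᵢ | A·x̄ᵢ | A·ȳᵢ
rectangular body | 11900.00 | 85.00 | 35.00 | 1011500.00 | 416500.00
semicircular top | 11349.00 | 85.00 | 106.08 | 964665.29 | 1203846.91
triangular fin | 975.00 | 191.67 | 10.00 | 186875.00 | 9750.00
Σ | 24224.00 |  |  | 2163040.29 | 1630096.91
x̄ = 2163040.29 / 24224.00 = 89.29 in
ȳ = 1630096.91 / 24224.00 = 67.29 in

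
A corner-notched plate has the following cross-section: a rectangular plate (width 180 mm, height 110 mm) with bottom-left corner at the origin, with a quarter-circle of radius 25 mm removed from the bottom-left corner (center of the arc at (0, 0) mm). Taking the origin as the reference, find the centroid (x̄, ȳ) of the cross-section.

x̄ = 92.02 mm, ȳ = 56.13 mm

Part | A | x̄ᵢ | ȳᵢ | A·x̄ᵢ | A·ȳᵢ
plate | 19800.00 | 90.00 | 55.00 | 1782000.00 | 1089000.00
removed quarter-circle | -490.87 | 10.61 | 10.61 | -5208.33 | -5208.33
Σ | 19309.13 |  |  | 1776791.67 | 1083791.67
x̄ = 1776791.67 / 19309.13 = 92.02 mm
ȳ = 1083791.67 / 19309.13 = 56.13 mm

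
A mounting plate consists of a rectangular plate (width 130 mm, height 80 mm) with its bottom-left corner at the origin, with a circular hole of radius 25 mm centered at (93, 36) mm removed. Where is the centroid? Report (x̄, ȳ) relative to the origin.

x̄ = 58.48 mm, ȳ = 40.93 mm

plate: A = 130 × 80 = 10400.00, centroid at (65.00, 40.00).
hole: A = −π·25² = -1963.50, centroid at (93.00, 36.00).
ΣA = 8436.50 mm², ΣAx̄ = 493394.93 mm³, ΣAȳ = 345314.17 mm³.
x̄ = 493394.93/8436.50 = 58.48 mm; ȳ = 345314.17/8436.50 = 40.93 mm.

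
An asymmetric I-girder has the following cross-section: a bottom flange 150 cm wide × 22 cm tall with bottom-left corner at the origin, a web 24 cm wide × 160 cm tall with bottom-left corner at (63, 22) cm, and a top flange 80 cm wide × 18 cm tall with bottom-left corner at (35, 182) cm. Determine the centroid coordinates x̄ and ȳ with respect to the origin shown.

Part | A | x̄ᵢ | ȳᵢ | A·x̄ᵢ | A·ȳᵢ
bottom flange | 3300.00 | 75.00 | 11.00 | 247500.00 | 36300.00
web | 3840.00 | 75.00 | 102.00 | 288000.00 | 391680.00
top flange | 1440.00 | 75.00 | 191.00 | 108000.00 | 275040.00
Σ | 8580.00 |  |  | 643500.00 | 703020.00
x̄ = 643500.00 / 8580.00 = 75.00 cm
ȳ = 703020.00 / 8580.00 = 81.94 cm

x̄ = 75.00 cm, ȳ = 81.94 cm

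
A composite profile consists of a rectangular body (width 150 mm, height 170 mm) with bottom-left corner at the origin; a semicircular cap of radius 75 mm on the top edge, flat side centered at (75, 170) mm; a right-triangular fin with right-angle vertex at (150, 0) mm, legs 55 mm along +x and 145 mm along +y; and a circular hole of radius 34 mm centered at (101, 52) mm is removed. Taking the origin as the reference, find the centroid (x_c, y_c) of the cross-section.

Part | A | x̄ᵢ | ȳᵢ | A·x̄ᵢ | A·ȳᵢ
rectangular body | 25500.00 | 75.00 | 85.00 | 1912500.00 | 2167500.00
semicircular top | 8835.73 | 75.00 | 201.83 | 662679.70 | 1783323.99
triangular fin | 3987.50 | 168.33 | 48.33 | 671229.17 | 192729.17
hole | -3631.68 | 101.00 | 52.00 | -366799.79 | -188847.42
Σ | 34691.55 |  |  | 2879609.08 | 3954705.74
x_c = 2879609.08 / 34691.55 = 83.01 mm
y_c = 3954705.74 / 34691.55 = 114.00 mm

x_c = 83.01 mm, y_c = 114.00 mm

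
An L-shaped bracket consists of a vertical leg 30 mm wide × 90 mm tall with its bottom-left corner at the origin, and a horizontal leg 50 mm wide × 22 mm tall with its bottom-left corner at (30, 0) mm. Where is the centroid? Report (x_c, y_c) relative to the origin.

Part | A | x̄ᵢ | ȳᵢ | A·x̄ᵢ | A·ȳᵢ
vertical leg | 2700.00 | 15.00 | 45.00 | 40500.00 | 121500.00
horizontal leg | 1100.00 | 55.00 | 11.00 | 60500.00 | 12100.00
Σ | 3800.00 |  |  | 101000.00 | 133600.00
x_c = 101000.00 / 3800.00 = 26.58 mm
y_c = 133600.00 / 3800.00 = 35.16 mm

x_c = 26.58 mm, y_c = 35.16 mm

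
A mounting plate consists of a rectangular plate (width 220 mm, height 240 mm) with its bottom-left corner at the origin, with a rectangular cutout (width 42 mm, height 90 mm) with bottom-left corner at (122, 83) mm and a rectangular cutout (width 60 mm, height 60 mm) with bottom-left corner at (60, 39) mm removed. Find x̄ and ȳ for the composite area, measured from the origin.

x̄ = 108.84 mm, ȳ = 123.38 mm

plate: A = 220 × 240 = 52800.00, centroid at (110.00, 120.00).
hole 1: A = −(42 × 90) = -3780.00, centroid at (143.00, 128.00).
hole 2: A = −(60 × 60) = -3600.00, centroid at (90.00, 69.00).
ΣA = 45420.00 mm², ΣAx̄ = 4943460.00 mm³, ΣAȳ = 5603760.00 mm³.
x̄ = 4943460.00/45420.00 = 108.84 mm; ȳ = 5603760.00/45420.00 = 123.38 mm.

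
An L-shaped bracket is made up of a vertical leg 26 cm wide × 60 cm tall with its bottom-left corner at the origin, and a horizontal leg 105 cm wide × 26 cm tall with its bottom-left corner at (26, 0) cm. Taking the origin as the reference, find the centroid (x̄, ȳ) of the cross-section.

x̄ = 54.68 cm, ȳ = 19.18 cm

vertical leg: A = 26 × 60 = 1560.00, centroid at (13.00, 30.00).
horizontal leg: A = 105 × 26 = 2730.00, centroid at (78.50, 13.00).
ΣA = 4290.00 cm²
ΣAx̄ = (1560.00)(13.00) + (2730.00)(78.50) = 234585.00 cm³
ΣAȳ = (1560.00)(30.00) + (2730.00)(13.00) = 82290.00 cm³
x̄ = 234585.00 / 4290.00 = 54.68 cm
ȳ = 82290.00 / 4290.00 = 19.18 cm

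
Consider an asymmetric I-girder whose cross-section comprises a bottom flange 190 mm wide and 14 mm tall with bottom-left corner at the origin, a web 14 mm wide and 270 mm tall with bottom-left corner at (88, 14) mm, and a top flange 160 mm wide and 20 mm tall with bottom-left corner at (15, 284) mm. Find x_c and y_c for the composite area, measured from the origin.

x_c = 95.00 mm, y_c = 157.95 mm

bottom flange: A = 190 × 14 = 2660.00, centroid at (95.00, 7.00).
web: A = 14 × 270 = 3780.00, centroid at (95.00, 149.00).
top flange: A = 160 × 20 = 3200.00, centroid at (95.00, 294.00).
ΣA = 9640.00 mm², ΣAx_c = 915800.00 mm³, ΣAy_c = 1522640.00 mm³.
x_c = 915800.00/9640.00 = 95.00 mm; y_c = 1522640.00/9640.00 = 157.95 mm.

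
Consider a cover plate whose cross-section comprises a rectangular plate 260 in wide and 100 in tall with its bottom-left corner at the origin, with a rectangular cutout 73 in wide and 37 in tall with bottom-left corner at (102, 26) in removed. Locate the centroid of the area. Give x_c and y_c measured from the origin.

plate: A = 260 × 100 = 26000.00, centroid at (130.00, 50.00).
hole: A = −(73 × 37) = -2701.00, centroid at (138.50, 44.50).
ΣA = 23299.00 in², ΣAx_c = 3005911.50 in³, ΣAy_c = 1179805.50 in³.
x_c = 3005911.50/23299.00 = 129.01 in; y_c = 1179805.50/23299.00 = 50.64 in.

x_c = 129.01 in, y_c = 50.64 in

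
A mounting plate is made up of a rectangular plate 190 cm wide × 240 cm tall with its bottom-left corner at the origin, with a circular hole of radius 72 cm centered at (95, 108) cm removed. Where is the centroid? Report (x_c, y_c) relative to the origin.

Part | A | x̄ᵢ | ȳᵢ | A·x̄ᵢ | A·ȳᵢ
plate | 45600.00 | 95.00 | 120.00 | 4332000.00 | 5472000.00
hole | -16286.02 | 95.00 | 108.00 | -1547171.55 | -1758889.76
Σ | 29313.98 |  |  | 2784828.45 | 3713110.24
x_c = 2784828.45 / 29313.98 = 95.00 cm
y_c = 3713110.24 / 29313.98 = 126.67 cm

x_c = 95.00 cm, y_c = 126.67 cm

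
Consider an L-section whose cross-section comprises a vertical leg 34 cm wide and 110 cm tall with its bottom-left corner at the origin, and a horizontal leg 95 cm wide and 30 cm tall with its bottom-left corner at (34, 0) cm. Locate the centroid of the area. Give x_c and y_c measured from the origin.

vertical leg: A = 34 × 110 = 3740.00, centroid at (17.00, 55.00).
horizontal leg: A = 95 × 30 = 2850.00, centroid at (81.50, 15.00).
ΣA = 6590.00 cm²
ΣAx_c = (3740.00)(17.00) + (2850.00)(81.50) = 295855.00 cm³
ΣAy_c = (3740.00)(55.00) + (2850.00)(15.00) = 248450.00 cm³
x_c = 295855.00 / 6590.00 = 44.89 cm
y_c = 248450.00 / 6590.00 = 37.70 cm

x_c = 44.89 cm, y_c = 37.70 cm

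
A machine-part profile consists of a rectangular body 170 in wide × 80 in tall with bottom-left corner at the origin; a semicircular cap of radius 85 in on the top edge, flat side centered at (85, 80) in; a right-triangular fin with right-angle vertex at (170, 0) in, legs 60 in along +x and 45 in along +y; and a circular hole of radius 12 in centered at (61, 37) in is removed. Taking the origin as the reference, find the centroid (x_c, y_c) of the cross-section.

Part | A | x̄ᵢ | ȳᵢ | A·x̄ᵢ | A·ȳᵢ
rectangular body | 13600.00 | 85.00 | 40.00 | 1156000.00 | 544000.00
semicircular top | 11349.00 | 85.00 | 116.08 | 964665.29 | 1317336.94
triangular fin | 1350.00 | 190.00 | 15.00 | 256500.00 | 20250.00
hole | -452.39 | 61.00 | 37.00 | -27595.75 | -16738.41
Σ | 25846.61 |  |  | 2349569.54 | 1864848.54
x_c = 2349569.54 / 25846.61 = 90.90 in
y_c = 1864848.54 / 25846.61 = 72.15 in

x_c = 90.90 in, y_c = 72.15 in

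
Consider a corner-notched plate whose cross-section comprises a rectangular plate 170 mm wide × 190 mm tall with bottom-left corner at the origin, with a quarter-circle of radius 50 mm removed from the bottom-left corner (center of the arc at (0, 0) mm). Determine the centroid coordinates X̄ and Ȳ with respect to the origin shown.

plate: A = 170 × 190 = 32300.00, centroid at (85.00, 95.00).
removed quarter-circle: A = −¼π·50² = -1963.50, centroid at (21.22, 21.22).
ΣA = 30336.50 mm², ΣAX̄ = 2703833.33 mm³, ΣAȲ = 3026833.33 mm³.
X̄ = 2703833.33/30336.50 = 89.13 mm; Ȳ = 3026833.33/30336.50 = 99.78 mm.

X̄ = 89.13 mm, Ȳ = 99.78 mm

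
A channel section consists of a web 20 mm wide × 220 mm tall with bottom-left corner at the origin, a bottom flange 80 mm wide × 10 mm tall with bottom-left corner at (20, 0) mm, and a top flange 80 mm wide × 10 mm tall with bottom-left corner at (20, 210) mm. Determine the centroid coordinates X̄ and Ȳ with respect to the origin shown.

X̄ = 23.33 mm, Ȳ = 110.00 mm

Part | A | x̄ᵢ | ȳᵢ | A·x̄ᵢ | A·ȳᵢ
web | 4400.00 | 10.00 | 110.00 | 44000.00 | 484000.00
bottom flange | 800.00 | 60.00 | 5.00 | 48000.00 | 4000.00
top flange | 800.00 | 60.00 | 215.00 | 48000.00 | 172000.00
Σ | 6000.00 |  |  | 140000.00 | 660000.00
X̄ = 140000.00 / 6000.00 = 23.33 mm
Ȳ = 660000.00 / 6000.00 = 110.00 mm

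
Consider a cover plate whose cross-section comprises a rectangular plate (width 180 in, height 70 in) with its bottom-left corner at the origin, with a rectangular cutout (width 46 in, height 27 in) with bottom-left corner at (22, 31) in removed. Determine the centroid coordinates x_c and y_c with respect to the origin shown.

plate: A = 180 × 70 = 12600.00, centroid at (90.00, 35.00).
hole: A = −(46 × 27) = -1242.00, centroid at (45.00, 44.50).
ΣA = 11358.00 in²
ΣAx_c = (12600.00)(90.00) + (-1242.00)(45.00) = 1078110.00 in³
ΣAy_c = (12600.00)(35.00) + (-1242.00)(44.50) = 385731.00 in³
x_c = 1078110.00 / 11358.00 = 94.92 in
y_c = 385731.00 / 11358.00 = 33.96 in

x_c = 94.92 in, y_c = 33.96 in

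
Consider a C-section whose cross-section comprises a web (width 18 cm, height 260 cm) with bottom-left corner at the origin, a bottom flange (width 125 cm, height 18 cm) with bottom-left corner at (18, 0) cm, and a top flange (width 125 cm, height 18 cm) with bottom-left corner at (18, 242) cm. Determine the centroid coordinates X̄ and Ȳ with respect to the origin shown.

X̄ = 44.05 cm, Ȳ = 130.00 cm

Part | A | x̄ᵢ | ȳᵢ | A·x̄ᵢ | A·ȳᵢ
web | 4680.00 | 9.00 | 130.00 | 42120.00 | 608400.00
bottom flange | 2250.00 | 80.50 | 9.00 | 181125.00 | 20250.00
top flange | 2250.00 | 80.50 | 251.00 | 181125.00 | 564750.00
Σ | 9180.00 |  |  | 404370.00 | 1193400.00
X̄ = 404370.00 / 9180.00 = 44.05 cm
Ȳ = 1193400.00 / 9180.00 = 130.00 cm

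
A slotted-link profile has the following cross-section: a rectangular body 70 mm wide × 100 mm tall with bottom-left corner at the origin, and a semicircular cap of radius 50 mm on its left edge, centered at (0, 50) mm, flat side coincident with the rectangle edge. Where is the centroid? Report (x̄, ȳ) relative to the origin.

rectangular body: A = 70 × 100 = 7000.00, centroid at (35.00, 50.00).
semicircular end: A = ½π·50² = 3926.99, centroid at (-21.22, 50.00).
ΣA = 10926.99 mm², ΣAx̄ = 161666.67 mm³, ΣAȳ = 546349.54 mm³.
x̄ = 161666.67/10926.99 = 14.80 mm; ȳ = 546349.54/10926.99 = 50.00 mm.

x̄ = 14.80 mm, ȳ = 50.00 mm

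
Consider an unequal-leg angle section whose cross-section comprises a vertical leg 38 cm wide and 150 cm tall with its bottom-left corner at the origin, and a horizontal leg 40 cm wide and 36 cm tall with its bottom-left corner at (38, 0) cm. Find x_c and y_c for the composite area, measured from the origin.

x_c = 26.87 cm, y_c = 63.50 cm

vertical leg: A = 38 × 150 = 5700.00, centroid at (19.00, 75.00).
horizontal leg: A = 40 × 36 = 1440.00, centroid at (58.00, 18.00).
ΣA = 7140.00 cm²
ΣAx_c = (5700.00)(19.00) + (1440.00)(58.00) = 191820.00 cm³
ΣAy_c = (5700.00)(75.00) + (1440.00)(18.00) = 453420.00 cm³
x_c = 191820.00 / 7140.00 = 26.87 cm
y_c = 453420.00 / 7140.00 = 63.50 cm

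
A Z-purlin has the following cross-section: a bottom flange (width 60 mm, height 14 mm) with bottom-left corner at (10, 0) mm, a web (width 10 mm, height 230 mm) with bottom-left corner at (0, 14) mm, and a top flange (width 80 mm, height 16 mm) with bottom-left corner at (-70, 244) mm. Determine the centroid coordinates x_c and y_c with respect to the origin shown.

x_c = 1.52 mm, y_c = 141.43 mm

bottom flange: A = 60 × 14 = 840.00, centroid at (40.00, 7.00).
web: A = 10 × 230 = 2300.00, centroid at (5.00, 129.00).
top flange: A = 80 × 16 = 1280.00, centroid at (-30.00, 252.00).
ΣA = 4420.00 mm²
ΣAx_c = (840.00)(40.00) + (2300.00)(5.00) + (1280.00)(-30.00) = 6700.00 mm³
ΣAy_c = (840.00)(7.00) + (2300.00)(129.00) + (1280.00)(252.00) = 625140.00 mm³
x_c = 6700.00 / 4420.00 = 1.52 mm
y_c = 625140.00 / 4420.00 = 141.43 mm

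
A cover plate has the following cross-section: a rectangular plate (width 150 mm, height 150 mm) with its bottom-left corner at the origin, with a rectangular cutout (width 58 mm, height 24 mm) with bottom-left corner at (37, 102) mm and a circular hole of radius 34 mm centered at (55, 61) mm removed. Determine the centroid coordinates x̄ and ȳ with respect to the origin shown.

plate: A = 150 × 150 = 22500.00, centroid at (75.00, 75.00).
hole 1: A = −(58 × 24) = -1392.00, centroid at (66.00, 114.00).
hole 2: A = −π·34² = -3631.68, centroid at (55.00, 61.00).
ΣA = 17476.32 mm²
ΣAx̄ = (22500.00)(75.00) + (-1392.00)(66.00) + (-3631.68)(55.00) = 1395885.54 mm³
ΣAȳ = (22500.00)(75.00) + (-1392.00)(114.00) + (-3631.68)(61.00) = 1307279.45 mm³
x̄ = 1395885.54 / 17476.32 = 79.87 mm
ȳ = 1307279.45 / 17476.32 = 74.80 mm

x̄ = 79.87 mm, ȳ = 74.80 mm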